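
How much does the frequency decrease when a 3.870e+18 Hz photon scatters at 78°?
9.369e+16 Hz (decrease)

Convert frequency to wavelength (c = 299792458 m/s):
λ₀ = c/f₀ = 299792458/3.870e+18 = 7.7465751e-11 m = 77.4658 pm

Calculate Compton shift:
Δλ = λ_C(1 - cos(78°)) = 1.9219 pm

Final wavelength:
λ' = λ₀ + Δλ = 77.4658 + 1.9219 = 79.3876 pm

Final frequency:
f' = c/λ' = 299792458/7.9387603e-11 = 3.7763132e+18 Hz

Frequency shift (decrease):
Δf = f₀ - f' = 3.870e+18 - 3.7763132e+18 = 9.369e+16 Hz

(Intermediate values are shown rounded; full precision is carried through to the final answer.)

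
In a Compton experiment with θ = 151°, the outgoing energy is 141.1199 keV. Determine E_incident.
292.6001 keV

Convert final energy to wavelength (hc ≈ 1239.842 keV·pm):
λ' = hc/E' = 1239.842 / 141.1199 = 8.7857 pm

Calculate the Compton shift:
Δλ = λ_C(1 - cos(151°))
Δλ = 2.4263 × (1 - cos(151°))
Δλ = 4.5484 pm

Initial wavelength:
λ = λ' - Δλ = 8.7857 - 4.5484 = 4.2373 pm

Initial energy:
E = hc/λ = 1239.842 / 4.2373 = 292.6001 keV

(Intermediate values are shown rounded; full precision is carried through to the final answer.)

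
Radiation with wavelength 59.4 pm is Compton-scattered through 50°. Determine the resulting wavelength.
60.2667 pm

Using the Compton scattering formula:
λ' = λ + Δλ = λ + λ_C(1 - cos θ)

Given:
- Initial wavelength λ = 59.4 pm
- Scattering angle θ = 50°
- Compton wavelength λ_C ≈ 2.4263 pm

Calculate the shift:
Δλ = 2.4263 × (1 - cos(50°))
Δλ = 2.4263 × 0.3572
Δλ = 0.8667 pm

Final wavelength:
λ' = 59.4 + 0.8667 = 60.2667 pm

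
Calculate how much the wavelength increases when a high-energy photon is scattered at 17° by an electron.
0.1060 pm

Using the Compton scattering formula:
Δλ = λ_C(1 - cos θ)

where λ_C = h/(m_e·c) ≈ 2.4263 pm is the Compton wavelength of an electron.

For θ = 17°:
cos(17°) = 0.9563
1 - cos(17°) = 0.0437

Δλ = 2.4263 × 0.0437
Δλ = 0.1060 pm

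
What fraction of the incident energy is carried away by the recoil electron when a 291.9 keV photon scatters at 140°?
0.5022 (or 50.22%)

Calculate initial and final photon energies:

Initial: E₀ = 291.9 keV → λ₀ = 4.2475 pm
Compton shift: Δλ = 4.2850 pm
Final wavelength: λ' = 8.5325 pm
Final energy: E' = 145.3088 keV

Fractional energy loss:
(E₀ - E')/E₀ = (291.9000 - 145.3088)/291.9000
= 146.5912/291.9000
= 0.5022
= 50.22%

(Intermediate values are shown rounded; full precision is carried through to the final answer.)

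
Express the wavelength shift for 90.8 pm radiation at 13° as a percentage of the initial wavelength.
0.0685%

Calculate the Compton shift:
Δλ = λ_C(1 - cos(13°))
Δλ = 2.4263 × (1 - cos(13°))
Δλ = 2.4263 × 0.0256
Δλ = 0.0622 pm

Percentage change:
(Δλ/λ₀) × 100 = (0.0622/90.8) × 100
= 0.0685%

(Intermediate values are shown rounded; full precision is carried through to the final answer.)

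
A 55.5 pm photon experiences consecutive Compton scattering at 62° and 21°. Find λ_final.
56.9484 pm

Apply Compton shift twice:

First scattering at θ₁ = 62°:
Δλ₁ = λ_C(1 - cos(62°))
Δλ₁ = 2.4263 × 0.5305
Δλ₁ = 1.2872 pm

After first scattering:
λ₁ = 55.5 + 1.2872 = 56.7872 pm

Second scattering at θ₂ = 21°:
Δλ₂ = λ_C(1 - cos(21°))
Δλ₂ = 2.4263 × 0.0664
Δλ₂ = 0.1612 pm

Final wavelength:
λ₂ = 56.7872 + 0.1612 = 56.9484 pm

Total shift: Δλ_total = 1.2872 + 0.1612 = 1.4484 pm

(Intermediate values are shown rounded; full precision is carried through to the final answer.)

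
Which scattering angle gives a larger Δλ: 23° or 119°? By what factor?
119° produces the larger shift by a factor of 18.678

Calculate both shifts using Δλ = λ_C(1 - cos θ):

For θ₁ = 23°:
Δλ₁ = 2.4263 × (1 - cos(23°))
Δλ₁ = 2.4263 × 0.0795
Δλ₁ = 0.1929 pm

For θ₂ = 119°:
Δλ₂ = 2.4263 × (1 - cos(119°))
Δλ₂ = 2.4263 × 1.4848
Δλ₂ = 3.6026 pm

The 119° angle produces the larger shift.
Ratio: 3.6026/0.1929 = 18.678

(Intermediate values are shown rounded; full precision is carried through to the final answer.)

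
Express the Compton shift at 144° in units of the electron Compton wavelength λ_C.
1.8090 λ_C

The Compton shift formula is:
Δλ = λ_C(1 - cos θ)

Dividing both sides by λ_C:
Δλ/λ_C = 1 - cos θ

For θ = 144°:
Δλ/λ_C = 1 - cos(144°)
Δλ/λ_C = 1 - -0.8090
Δλ/λ_C = 1.8090

This means the shift is 1.8090 × λ_C = 4.3892 pm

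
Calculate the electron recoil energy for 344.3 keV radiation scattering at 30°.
28.5064 keV

By energy conservation: K_e = E_initial - E_final

First find the scattered photon energy:
Initial wavelength: λ = hc/E = 3.6011 pm
Compton shift: Δλ = λ_C(1 - cos(30°)) = 0.3251 pm
Final wavelength: λ' = 3.6011 + 0.3251 = 3.9261 pm
Final photon energy: E' = hc/λ' = 315.7936 keV

Electron kinetic energy:
K_e = E - E' = 344.3000 - 315.7936 = 28.5064 keV

(Intermediate values are shown rounded; full precision is carried through to the final answer.)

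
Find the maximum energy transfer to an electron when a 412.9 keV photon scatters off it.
255.0666 keV

Maximum energy transfer occurs at θ = 180° (backscattering).

Initial photon: E₀ = 412.9 keV → λ₀ = 3.0028 pm

Maximum Compton shift (at 180°):
Δλ_max = 2λ_C = 2 × 2.4263 = 4.8526 pm

Final wavelength:
λ' = 3.0028 + 4.8526 = 7.8554 pm

Minimum photon energy (maximum energy to electron):
E'_min = hc/λ' = 157.8334 keV

Maximum electron kinetic energy:
K_max = E₀ - E'_min = 412.9000 - 157.8334 = 255.0666 keV

(Intermediate values are shown rounded; full precision is carried through to the final answer.)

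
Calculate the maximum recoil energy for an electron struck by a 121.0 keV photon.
38.8872 keV

Maximum energy transfer occurs at θ = 180° (backscattering).

Initial photon: E₀ = 121.0 keV → λ₀ = 10.2466 pm

Maximum Compton shift (at 180°):
Δλ_max = 2λ_C = 2 × 2.4263 = 4.8526 pm

Final wavelength:
λ' = 10.2466 + 4.8526 = 15.0992 pm

Minimum photon energy (maximum energy to electron):
E'_min = hc/λ' = 82.1128 keV

Maximum electron kinetic energy:
K_max = E₀ - E'_min = 121.0000 - 82.1128 = 38.8872 keV

(Intermediate values are shown rounded; full precision is carried through to the final answer.)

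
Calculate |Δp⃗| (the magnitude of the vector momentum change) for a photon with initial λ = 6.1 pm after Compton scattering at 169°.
1.6865e-22 kg·m/s

Photon momentum magnitude is p = h/λ.

Initial momentum:
p₀ = h/λ = 6.6261e-34/6.1000e-12 = 1.0862e-22 kg·m/s

After scattering:
λ' = λ + Δλ = 6.1 + 4.8080 = 10.9080 pm
p' = h/λ' = 6.6261e-34/1.0908e-11 = 6.0745e-23 kg·m/s

Momentum is a vector; the scattered photon's direction makes angle θ = 169° with the incident direction. The magnitude of the vector change Δp⃗ = p⃗₀ − p⃗' is found from the law of cosines:
|Δp⃗|² = p₀² + p'² − 2p₀p'cos θ
|Δp⃗|² = (1.0862e-22)² + (6.0745e-23)² − 2·1.0862e-22·6.0745e-23·cos(169°)
|Δp⃗| = 1.6865e-22 kg·m/s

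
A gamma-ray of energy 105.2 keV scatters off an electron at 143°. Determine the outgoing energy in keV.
76.7722 keV

First convert energy to wavelength:
λ = hc/E, with hc ≈ 1239.842 keV·pm (i.e. 1239.842 eV·nm)

For E = 105.2 keV = 105200 eV:
λ = 1239.842 keV·pm / 105.2 keV
λ = 11.7856 pm

Calculate the Compton shift:
Δλ = λ_C(1 - cos(143°)) = 2.4263 × 1.7986
Δλ = 4.3640 pm

Final wavelength:
λ' = 11.7856 + 4.3640 = 16.1496 pm

Final energy:
E' = hc/λ' = 1239.842 / 16.1496 = 76.7722 keV

(Intermediate values are shown rounded; full precision is carried through to the final answer.)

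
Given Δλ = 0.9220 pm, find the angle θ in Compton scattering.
51.68°

From the Compton formula Δλ = λ_C(1 - cos θ), we can solve for θ:

cos θ = 1 - Δλ/λ_C

Given:
- Δλ = 0.9220 pm
- λ_C = h/(m_e·c) ≈ 2.42631024 pm

cos θ = 1 - 0.9220/2.42631024
cos θ = 1 - 0.380001
cos θ = 0.619999

θ = arccos(0.619999)
θ = 51.68°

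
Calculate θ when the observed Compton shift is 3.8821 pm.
126.87°

From the Compton formula Δλ = λ_C(1 - cos θ), we can solve for θ:

cos θ = 1 - Δλ/λ_C

Given:
- Δλ = 3.8821 pm
- λ_C = h/(m_e·c) ≈ 2.42631024 pm

cos θ = 1 - 3.8821/2.42631024
cos θ = 1 - 1.600001
cos θ = -0.600001

θ = arccos(-0.600001)
θ = 126.87°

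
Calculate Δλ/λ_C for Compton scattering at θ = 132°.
1.6691 λ_C

The Compton shift formula is:
Δλ = λ_C(1 - cos θ)

Dividing both sides by λ_C:
Δλ/λ_C = 1 - cos θ

For θ = 132°:
Δλ/λ_C = 1 - cos(132°)
Δλ/λ_C = 1 - -0.6691
Δλ/λ_C = 1.6691

This means the shift is 1.6691 × λ_C = 4.0498 pm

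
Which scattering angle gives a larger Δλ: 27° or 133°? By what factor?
133° produces the larger shift by a factor of 15.432

Calculate both shifts using Δλ = λ_C(1 - cos θ):

For θ₁ = 27°:
Δλ₁ = 2.4263 × (1 - cos(27°))
Δλ₁ = 2.4263 × 0.1090
Δλ₁ = 0.2645 pm

For θ₂ = 133°:
Δλ₂ = 2.4263 × (1 - cos(133°))
Δλ₂ = 2.4263 × 1.6820
Δλ₂ = 4.0810 pm

The 133° angle produces the larger shift.
Ratio: 4.0810/0.2645 = 15.432

(Intermediate values are shown rounded; full precision is carried through to the final answer.)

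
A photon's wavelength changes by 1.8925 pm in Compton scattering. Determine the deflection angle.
77.29°

From the Compton formula Δλ = λ_C(1 - cos θ), we can solve for θ:

cos θ = 1 - Δλ/λ_C

Given:
- Δλ = 1.8925 pm
- λ_C = h/(m_e·c) ≈ 2.42631024 pm

cos θ = 1 - 1.8925/2.42631024
cos θ = 1 - 0.779991
cos θ = 0.220009

θ = arccos(0.220009)
θ = 77.29°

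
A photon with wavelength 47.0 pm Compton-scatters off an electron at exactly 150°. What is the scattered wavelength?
51.5276 pm

Using the Compton formula: λ' = λ + λ_C(1 − cos θ)

For θ = 150°, cos θ = -√3/2 (exact) ≈ -0.8660, so:
1 − cos 150° = 1 − (-√3/2) ≈ 1.8660

Δλ = λ_C × 1.8660 = 2.4263 × 1.8660 = 4.5276 pm

λ' = 47.0 + 4.5276 = 51.5276 pm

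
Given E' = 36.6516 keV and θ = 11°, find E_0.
36.7000 keV

Convert final energy to wavelength (hc ≈ 1239.842 keV·pm):
λ' = hc/E' = 1239.842 / 36.6516 = 33.8278 pm

Calculate the Compton shift:
Δλ = λ_C(1 - cos(11°))
Δλ = 2.4263 × (1 - cos(11°))
Δλ = 0.0446 pm

Initial wavelength:
λ = λ' - Δλ = 33.8278 - 0.0446 = 33.7832 pm

Initial energy:
E = hc/λ = 1239.842 / 33.7832 = 36.7000 keV

(Intermediate values are shown rounded; full precision is carried through to the final answer.)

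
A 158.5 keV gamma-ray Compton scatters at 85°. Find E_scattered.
123.5248 keV

First convert energy to wavelength:
λ = hc/E, with hc ≈ 1239.842 keV·pm (i.e. 1239.842 eV·nm)

For E = 158.5 keV = 158500 eV:
λ = 1239.842 keV·pm / 158.5 keV
λ = 7.8223 pm

Calculate the Compton shift:
Δλ = λ_C(1 - cos(85°)) = 2.4263 × 0.9128
Δλ = 2.2148 pm

Final wavelength:
λ' = 7.8223 + 2.2148 = 10.0372 pm

Final energy:
E' = hc/λ' = 1239.842 / 10.0372 = 123.5248 keV

(Intermediate values are shown rounded; full precision is carried through to the final answer.)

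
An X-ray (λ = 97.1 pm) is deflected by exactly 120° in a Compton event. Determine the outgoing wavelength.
100.7395 pm

Using the Compton formula: λ' = λ + λ_C(1 − cos θ)

For θ = 120°, cos θ = -1/2 (exact) = -0.5000, so:
1 − cos 120° = 1 − (-1/2) = 1.5000

Δλ = λ_C × 1.5000 = 2.4263 × 1.5000 = 3.6395 pm

λ' = 97.1 + 3.6395 = 100.7395 pm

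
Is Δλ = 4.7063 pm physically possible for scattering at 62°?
No, inconsistent

Calculate the expected shift for θ = 62°:

Δλ_expected = λ_C(1 - cos(62°))
Δλ_expected = 2.4263 × (1 - cos(62°))
Δλ_expected = 2.4263 × 0.5305
Δλ_expected = 1.2872 pm

Given shift: 4.7063 pm
Expected shift: 1.2872 pm
Difference: 3.4191 pm

The values do not match. The given shift corresponds to θ ≈ 160.0°, not 62°.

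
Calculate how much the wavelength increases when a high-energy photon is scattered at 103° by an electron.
2.9721 pm

Using the Compton scattering formula:
Δλ = λ_C(1 - cos θ)

where λ_C = h/(m_e·c) ≈ 2.4263 pm is the Compton wavelength of an electron.

For θ = 103°:
cos(103°) = -0.2250
1 - cos(103°) = 1.2250

Δλ = 2.4263 × 1.2250
Δλ = 2.9721 pm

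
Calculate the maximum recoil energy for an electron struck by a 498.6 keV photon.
329.6673 keV

Maximum energy transfer occurs at θ = 180° (backscattering).

Initial photon: E₀ = 498.6 keV → λ₀ = 2.4866 pm

Maximum Compton shift (at 180°):
Δλ_max = 2λ_C = 2 × 2.4263 = 4.8526 pm

Final wavelength:
λ' = 2.4866 + 4.8526 = 7.3393 pm

Minimum photon energy (maximum energy to electron):
E'_min = hc/λ' = 168.9327 keV

Maximum electron kinetic energy:
K_max = E₀ - E'_min = 498.6000 - 168.9327 = 329.6673 keV

(Intermediate values are shown rounded; full precision is carried through to the final answer.)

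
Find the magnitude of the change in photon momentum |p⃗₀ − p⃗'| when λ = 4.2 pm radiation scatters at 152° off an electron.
2.2727e-22 kg·m/s

Photon momentum magnitude is p = h/λ.

Initial momentum:
p₀ = h/λ = 6.6261e-34/4.2000e-12 = 1.5776e-22 kg·m/s

After scattering:
λ' = λ + Δλ = 4.2 + 4.5686 = 8.7686 pm
p' = h/λ' = 6.6261e-34/8.7686e-12 = 7.5566e-23 kg·m/s

Momentum is a vector; the scattered photon's direction makes angle θ = 152° with the incident direction. The magnitude of the vector change Δp⃗ = p⃗₀ − p⃗' is found from the law of cosines:
|Δp⃗|² = p₀² + p'² − 2p₀p'cos θ
|Δp⃗|² = (1.5776e-22)² + (7.5566e-23)² − 2·1.5776e-22·7.5566e-23·cos(152°)
|Δp⃗| = 2.2727e-22 kg·m/s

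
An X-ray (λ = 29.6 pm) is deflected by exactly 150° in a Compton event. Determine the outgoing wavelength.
34.1276 pm

Using the Compton formula: λ' = λ + λ_C(1 − cos θ)

For θ = 150°, cos θ = -√3/2 (exact) ≈ -0.8660, so:
1 − cos 150° = 1 − (-√3/2) ≈ 1.8660

Δλ = λ_C × 1.8660 = 2.4263 × 1.8660 = 4.5276 pm

λ' = 29.6 + 4.5276 = 34.1276 pm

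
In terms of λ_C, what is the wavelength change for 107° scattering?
1.2924 λ_C

The Compton shift formula is:
Δλ = λ_C(1 - cos θ)

Dividing both sides by λ_C:
Δλ/λ_C = 1 - cos θ

For θ = 107°:
Δλ/λ_C = 1 - cos(107°)
Δλ/λ_C = 1 - -0.2924
Δλ/λ_C = 1.2924

This means the shift is 1.2924 × λ_C = 3.1357 pm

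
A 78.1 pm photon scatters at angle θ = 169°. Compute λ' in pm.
82.9080 pm

Using the Compton scattering formula:
λ' = λ + Δλ = λ + λ_C(1 - cos θ)

Given:
- Initial wavelength λ = 78.1 pm
- Scattering angle θ = 169°
- Compton wavelength λ_C ≈ 2.4263 pm

Calculate the shift:
Δλ = 2.4263 × (1 - cos(169°))
Δλ = 2.4263 × 1.9816
Δλ = 4.8080 pm

Final wavelength:
λ' = 78.1 + 4.8080 = 82.9080 pm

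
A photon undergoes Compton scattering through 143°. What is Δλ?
4.3640 pm

Using the Compton scattering formula:
Δλ = λ_C(1 - cos θ)

where λ_C = h/(m_e·c) ≈ 2.4263 pm is the Compton wavelength of an electron.

For θ = 143°:
cos(143°) = -0.7986
1 - cos(143°) = 1.7986

Δλ = 2.4263 × 1.7986
Δλ = 4.3640 pm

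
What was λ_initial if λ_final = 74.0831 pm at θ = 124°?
70.3000 pm

From λ' = λ + Δλ, we have λ = λ' - Δλ

First calculate the Compton shift:
Δλ = λ_C(1 - cos θ)
Δλ = 2.4263 × (1 - cos(124°))
Δλ = 2.4263 × 1.5592
Δλ = 3.7831 pm

Initial wavelength:
λ = λ' - Δλ
λ = 74.0831 - 3.7831
λ = 70.3000 pm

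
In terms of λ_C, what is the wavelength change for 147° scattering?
1.8387 λ_C

The Compton shift formula is:
Δλ = λ_C(1 - cos θ)

Dividing both sides by λ_C:
Δλ/λ_C = 1 - cos θ

For θ = 147°:
Δλ/λ_C = 1 - cos(147°)
Δλ/λ_C = 1 - -0.8387
Δλ/λ_C = 1.8387

This means the shift is 1.8387 × λ_C = 4.4612 pm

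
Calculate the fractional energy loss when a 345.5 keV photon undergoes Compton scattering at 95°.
0.4236 (or 42.36%)

Calculate initial and final photon energies:

Initial: E₀ = 345.5 keV → λ₀ = 3.5885 pm
Compton shift: Δλ = 2.6378 pm
Final wavelength: λ' = 6.2263 pm
Final energy: E' = 199.1291 keV

Fractional energy loss:
(E₀ - E')/E₀ = (345.5000 - 199.1291)/345.5000
= 146.3709/345.5000
= 0.4236
= 42.36%

(Intermediate values are shown rounded; full precision is carried through to the final answer.)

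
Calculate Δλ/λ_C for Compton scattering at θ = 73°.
0.7076 λ_C

The Compton shift formula is:
Δλ = λ_C(1 - cos θ)

Dividing both sides by λ_C:
Δλ/λ_C = 1 - cos θ

For θ = 73°:
Δλ/λ_C = 1 - cos(73°)
Δλ/λ_C = 1 - 0.2924
Δλ/λ_C = 0.7076

This means the shift is 0.7076 × λ_C = 1.7169 pm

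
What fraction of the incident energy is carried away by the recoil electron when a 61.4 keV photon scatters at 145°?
0.1794 (or 17.94%)

Calculate initial and final photon energies:

Initial: E₀ = 61.4 keV → λ₀ = 20.1929 pm
Compton shift: Δλ = 4.4138 pm
Final wavelength: λ' = 24.6067 pm
Final energy: E' = 50.3864 keV

Fractional energy loss:
(E₀ - E')/E₀ = (61.4000 - 50.3864)/61.4000
= 11.0136/61.4000
= 0.1794
= 17.94%

(Intermediate values are shown rounded; full precision is carried through to the final answer.)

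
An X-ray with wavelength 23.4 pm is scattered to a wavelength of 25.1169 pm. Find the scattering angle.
73.00°

First find the wavelength shift:
Δλ = λ' - λ = 25.1169 - 23.4 = 1.7169 pm

Using Δλ = λ_C(1 - cos θ), with λ_C = h/(m_e·c) ≈ 2.42631024 pm:
cos θ = 1 - Δλ/λ_C
cos θ = 1 - 1.7169/2.42631024
cos θ = 0.292382

θ = arccos(0.292382)
θ = 73.00°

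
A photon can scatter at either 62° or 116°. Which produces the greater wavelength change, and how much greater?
116° produces the larger shift by a factor of 2.711

Calculate both shifts using Δλ = λ_C(1 - cos θ):

For θ₁ = 62°:
Δλ₁ = 2.4263 × (1 - cos(62°))
Δλ₁ = 2.4263 × 0.5305
Δλ₁ = 1.2872 pm

For θ₂ = 116°:
Δλ₂ = 2.4263 × (1 - cos(116°))
Δλ₂ = 2.4263 × 1.4384
Δλ₂ = 3.4899 pm

The 116° angle produces the larger shift.
Ratio: 3.4899/1.2872 = 2.711

(Intermediate values are shown rounded; full precision is carried through to the final answer.)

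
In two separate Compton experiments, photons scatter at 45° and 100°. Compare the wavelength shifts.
100° produces the larger shift by a factor of 4.007

Calculate both shifts using Δλ = λ_C(1 - cos θ):

For θ₁ = 45°:
Δλ₁ = 2.4263 × (1 - cos(45°))
Δλ₁ = 2.4263 × 0.2929
Δλ₁ = 0.7106 pm

For θ₂ = 100°:
Δλ₂ = 2.4263 × (1 - cos(100°))
Δλ₂ = 2.4263 × 1.1736
Δλ₂ = 2.8476 pm

The 100° angle produces the larger shift.
Ratio: 2.8476/0.7106 = 4.007

(Intermediate values are shown rounded; full precision is carried through to the final answer.)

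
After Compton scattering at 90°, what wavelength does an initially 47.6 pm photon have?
50.0263 pm

Using the Compton formula: λ' = λ + λ_C(1 − cos θ)

For θ = 90°, cos θ = 0 (exact) = 0.0000, so:
1 − cos 90° = 1 − (0) = 1.0000

Δλ = λ_C × 1.0000 = 2.4263 × 1.0000 = 2.4263 pm

λ' = 47.6 + 2.4263 = 50.0263 pm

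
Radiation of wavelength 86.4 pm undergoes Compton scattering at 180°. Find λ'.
91.2526 pm

Using the Compton formula: λ' = λ + λ_C(1 − cos θ)

For θ = 180°, cos θ = -1 (exact) = -1.0000, so:
1 − cos 180° = 1 − (-1) = 2.0000

Δλ = λ_C × 2.0000 = 2.4263 × 2.0000 = 4.8526 pm

λ' = 86.4 + 4.8526 = 91.2526 pm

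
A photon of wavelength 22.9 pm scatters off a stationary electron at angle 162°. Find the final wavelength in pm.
27.6339 pm

Using the Compton scattering formula:
λ' = λ + Δλ = λ + λ_C(1 - cos θ)

Given:
- Initial wavelength λ = 22.9 pm
- Scattering angle θ = 162°
- Compton wavelength λ_C ≈ 2.4263 pm

Calculate the shift:
Δλ = 2.4263 × (1 - cos(162°))
Δλ = 2.4263 × 1.9511
Δλ = 4.7339 pm

Final wavelength:
λ' = 22.9 + 4.7339 = 27.6339 pm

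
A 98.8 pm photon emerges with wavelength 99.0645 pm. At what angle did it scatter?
27.00°

First find the wavelength shift:
Δλ = λ' - λ = 99.0645 - 98.8 = 0.2645 pm

Using Δλ = λ_C(1 - cos θ), with λ_C = h/(m_e·c) ≈ 2.42631024 pm:
cos θ = 1 - Δλ/λ_C
cos θ = 1 - 0.2645/2.42631024
cos θ = 0.890987

θ = arccos(0.890987)
θ = 27.00°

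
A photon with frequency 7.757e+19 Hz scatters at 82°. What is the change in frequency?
2.721e+19 Hz (decrease)

Convert frequency to wavelength (c = 299792458 m/s):
λ₀ = c/f₀ = 299792458/7.757e+19 = 3.8647990e-12 m = 3.8648 pm

Calculate Compton shift:
Δλ = λ_C(1 - cos(82°)) = 2.0886 pm

Final wavelength:
λ' = λ₀ + Δλ = 3.8648 + 2.0886 = 5.9534 pm

Final frequency:
f' = c/λ' = 299792458/5.9534321e-12 = 5.0356240e+19 Hz

Frequency shift (decrease):
Δf = f₀ - f' = 7.757e+19 - 5.0356240e+19 = 2.721e+19 Hz

(Intermediate values are shown rounded; full precision is carried through to the final answer.)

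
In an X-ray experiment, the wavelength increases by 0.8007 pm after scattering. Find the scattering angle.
47.93°

From the Compton formula Δλ = λ_C(1 - cos θ), we can solve for θ:

cos θ = 1 - Δλ/λ_C

Given:
- Δλ = 0.8007 pm
- λ_C = h/(m_e·c) ≈ 2.42631024 pm

cos θ = 1 - 0.8007/2.42631024
cos θ = 1 - 0.330007
cos θ = 0.669993

θ = arccos(0.669993)
θ = 47.93°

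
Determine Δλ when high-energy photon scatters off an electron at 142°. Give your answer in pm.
4.3383 pm

Using the Compton scattering formula:
Δλ = λ_C(1 - cos θ)

where λ_C = h/(m_e·c) ≈ 2.4263 pm is the Compton wavelength of an electron.

For θ = 142°:
cos(142°) = -0.7880
1 - cos(142°) = 1.7880

Δλ = 2.4263 × 1.7880
Δλ = 4.3383 pm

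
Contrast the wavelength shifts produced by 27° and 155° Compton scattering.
155° produces the larger shift by a factor of 17.490

Calculate both shifts using Δλ = λ_C(1 - cos θ):

For θ₁ = 27°:
Δλ₁ = 2.4263 × (1 - cos(27°))
Δλ₁ = 2.4263 × 0.1090
Δλ₁ = 0.2645 pm

For θ₂ = 155°:
Δλ₂ = 2.4263 × (1 - cos(155°))
Δλ₂ = 2.4263 × 1.9063
Δλ₂ = 4.6253 pm

The 155° angle produces the larger shift.
Ratio: 4.6253/0.2645 = 17.490

(Intermediate values are shown rounded; full precision is carried through to the final answer.)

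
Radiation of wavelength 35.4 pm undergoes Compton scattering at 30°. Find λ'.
35.7251 pm

Using the Compton formula: λ' = λ + λ_C(1 − cos θ)

For θ = 30°, cos θ = √3/2 (exact) ≈ 0.8660, so:
1 − cos 30° = 1 − (√3/2) ≈ 0.1340

Δλ = λ_C × 0.1340 = 2.4263 × 0.1340 = 0.3251 pm

λ' = 35.4 + 0.3251 = 35.7251 pm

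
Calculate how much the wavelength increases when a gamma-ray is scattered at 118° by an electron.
3.5654 pm

Using the Compton scattering formula:
Δλ = λ_C(1 - cos θ)

where λ_C = h/(m_e·c) ≈ 2.4263 pm is the Compton wavelength of an electron.

For θ = 118°:
cos(118°) = -0.4695
1 - cos(118°) = 1.4695

Δλ = 2.4263 × 1.4695
Δλ = 3.5654 pm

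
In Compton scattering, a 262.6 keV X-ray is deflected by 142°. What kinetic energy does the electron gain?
125.7472 keV

By energy conservation: K_e = E_initial - E_final

First find the scattered photon energy:
Initial wavelength: λ = hc/E = 4.7214 pm
Compton shift: Δλ = λ_C(1 - cos(142°)) = 4.3383 pm
Final wavelength: λ' = 4.7214 + 4.3383 = 9.0597 pm
Final photon energy: E' = hc/λ' = 136.8528 keV

Electron kinetic energy:
K_e = E - E' = 262.6000 - 136.8528 = 125.7472 keV

(Intermediate values are shown rounded; full precision is carried through to the final answer.)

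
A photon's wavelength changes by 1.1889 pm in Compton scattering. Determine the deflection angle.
59.34°

From the Compton formula Δλ = λ_C(1 - cos θ), we can solve for θ:

cos θ = 1 - Δλ/λ_C

Given:
- Δλ = 1.1889 pm
- λ_C = h/(m_e·c) ≈ 2.42631024 pm

cos θ = 1 - 1.1889/2.42631024
cos θ = 1 - 0.490003
cos θ = 0.509997

θ = arccos(0.509997)
θ = 59.34°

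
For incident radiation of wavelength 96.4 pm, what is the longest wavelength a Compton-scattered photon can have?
101.2526 pm (at θ = 180°)

The Compton shift is Δλ = λ_C(1 − cos θ).

Since cos θ ranges from −1 to 1, the factor (1 − cos θ) ranges from 0 to 2; the maximum shift occurs at θ = 180° (backscattering):
Δλ_max = 2λ_C = 2 × 2.4263 pm = 4.8526 pm

Maximum scattered wavelength:
λ'_max = λ₀ + Δλ_max = 96.4 + 4.8526 = 101.2526 pm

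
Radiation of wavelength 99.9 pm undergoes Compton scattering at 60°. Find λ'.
101.1132 pm

Using the Compton formula: λ' = λ + λ_C(1 − cos θ)

For θ = 60°, cos θ = 1/2 (exact) = 0.5000, so:
1 − cos 60° = 1 − (1/2) = 0.5000

Δλ = λ_C × 0.5000 = 2.4263 × 0.5000 = 1.2132 pm

λ' = 99.9 + 1.2132 = 101.1132 pm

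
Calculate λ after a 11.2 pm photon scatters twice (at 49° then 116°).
15.5244 pm

Apply Compton shift twice:

First scattering at θ₁ = 49°:
Δλ₁ = λ_C(1 - cos(49°))
Δλ₁ = 2.4263 × 0.3439
Δλ₁ = 0.8345 pm

After first scattering:
λ₁ = 11.2 + 0.8345 = 12.0345 pm

Second scattering at θ₂ = 116°:
Δλ₂ = λ_C(1 - cos(116°))
Δλ₂ = 2.4263 × 1.4384
Δλ₂ = 3.4899 pm

Final wavelength:
λ₂ = 12.0345 + 3.4899 = 15.5244 pm

Total shift: Δλ_total = 0.8345 + 3.4899 = 4.3244 pm

(Intermediate values are shown rounded; full precision is carried through to the final answer.)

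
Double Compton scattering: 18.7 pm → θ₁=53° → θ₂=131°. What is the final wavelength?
23.6842 pm

Apply Compton shift twice:

First scattering at θ₁ = 53°:
Δλ₁ = λ_C(1 - cos(53°))
Δλ₁ = 2.4263 × 0.3982
Δλ₁ = 0.9661 pm

After first scattering:
λ₁ = 18.7 + 0.9661 = 19.6661 pm

Second scattering at θ₂ = 131°:
Δλ₂ = λ_C(1 - cos(131°))
Δλ₂ = 2.4263 × 1.6561
Δλ₂ = 4.0181 pm

Final wavelength:
λ₂ = 19.6661 + 4.0181 = 23.6842 pm

Total shift: Δλ_total = 0.9661 + 4.0181 = 4.9842 pm

(Intermediate values are shown rounded; full precision is carried through to the final answer.)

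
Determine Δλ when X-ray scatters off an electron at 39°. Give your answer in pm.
0.5407 pm

Using the Compton scattering formula:
Δλ = λ_C(1 - cos θ)

where λ_C = h/(m_e·c) ≈ 2.4263 pm is the Compton wavelength of an electron.

For θ = 39°:
cos(39°) = 0.7771
1 - cos(39°) = 0.2229

Δλ = 2.4263 × 0.2229
Δλ = 0.5407 pm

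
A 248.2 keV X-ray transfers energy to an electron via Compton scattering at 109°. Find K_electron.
97.2129 keV

By energy conservation: K_e = E_initial - E_final

First find the scattered photon energy:
Initial wavelength: λ = hc/E = 4.9953 pm
Compton shift: Δλ = λ_C(1 - cos(109°)) = 3.2162 pm
Final wavelength: λ' = 4.9953 + 3.2162 = 8.2116 pm
Final photon energy: E' = hc/λ' = 150.9871 keV

Electron kinetic energy:
K_e = E - E' = 248.2000 - 150.9871 = 97.2129 keV

(Intermediate values are shown rounded; full precision is carried through to the final answer.)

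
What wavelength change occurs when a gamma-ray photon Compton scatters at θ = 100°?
2.8476 pm

Using the Compton scattering formula:
Δλ = λ_C(1 - cos θ)

where λ_C = h/(m_e·c) ≈ 2.4263 pm is the Compton wavelength of an electron.

For θ = 100°:
cos(100°) = -0.1736
1 - cos(100°) = 1.1736

Δλ = 2.4263 × 1.1736
Δλ = 2.8476 pm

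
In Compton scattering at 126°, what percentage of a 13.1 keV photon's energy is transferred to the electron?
0.0391 (or 3.91%)

Calculate initial and final photon energies:

Initial: E₀ = 13.1 keV → λ₀ = 94.6444 pm
Compton shift: Δλ = 3.8525 pm
Final wavelength: λ' = 98.4969 pm
Final energy: E' = 12.5876 keV

Fractional energy loss:
(E₀ - E')/E₀ = (13.1000 - 12.5876)/13.1000
= 0.5124/13.1000
= 0.0391
= 3.91%

(Intermediate values are shown rounded; full precision is carried through to the final answer.)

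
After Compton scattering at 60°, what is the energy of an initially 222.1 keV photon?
182.4501 keV

First convert energy to wavelength:
λ = hc/E, with hc ≈ 1239.842 keV·pm (i.e. 1239.842 eV·nm)

For E = 222.1 keV = 222100 eV:
λ = 1239.842 keV·pm / 222.1 keV
λ = 5.5824 pm

Calculate the Compton shift:
Δλ = λ_C(1 - cos(60°)) = 2.4263 × 0.5000
Δλ = 1.2132 pm

Final wavelength:
λ' = 5.5824 + 1.2132 = 6.7955 pm

Final energy:
E' = hc/λ' = 1239.842 / 6.7955 = 182.4501 keV

(Intermediate values are shown rounded; full precision is carried through to the final answer.)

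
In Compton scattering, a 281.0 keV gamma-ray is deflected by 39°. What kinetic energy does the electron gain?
30.6767 keV

By energy conservation: K_e = E_initial - E_final

First find the scattered photon energy:
Initial wavelength: λ = hc/E = 4.4122 pm
Compton shift: Δλ = λ_C(1 - cos(39°)) = 0.5407 pm
Final wavelength: λ' = 4.4122 + 0.5407 = 4.9530 pm
Final photon energy: E' = hc/λ' = 250.3233 keV

Electron kinetic energy:
K_e = E - E' = 281.0000 - 250.3233 = 30.6767 keV

(Intermediate values are shown rounded; full precision is carried through to the final answer.)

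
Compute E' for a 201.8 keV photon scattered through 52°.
175.2070 keV

First convert energy to wavelength:
λ = hc/E, with hc ≈ 1239.842 keV·pm (i.e. 1239.842 eV·nm)

For E = 201.8 keV = 201800 eV:
λ = 1239.842 keV·pm / 201.8 keV
λ = 6.1439 pm

Calculate the Compton shift:
Δλ = λ_C(1 - cos(52°)) = 2.4263 × 0.3843
Δλ = 0.9325 pm

Final wavelength:
λ' = 6.1439 + 0.9325 = 7.0764 pm

Final energy:
E' = hc/λ' = 1239.842 / 7.0764 = 175.2070 keV

(Intermediate values are shown rounded; full precision is carried through to the final answer.)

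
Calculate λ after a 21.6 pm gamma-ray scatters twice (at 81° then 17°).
23.7528 pm

Apply Compton shift twice:

First scattering at θ₁ = 81°:
Δλ₁ = λ_C(1 - cos(81°))
Δλ₁ = 2.4263 × 0.8436
Δλ₁ = 2.0468 pm

After first scattering:
λ₁ = 21.6 + 2.0468 = 23.6468 pm

Second scattering at θ₂ = 17°:
Δλ₂ = λ_C(1 - cos(17°))
Δλ₂ = 2.4263 × 0.0437
Δλ₂ = 0.1060 pm

Final wavelength:
λ₂ = 23.6468 + 0.1060 = 23.7528 pm

Total shift: Δλ_total = 2.0468 + 0.1060 = 2.1528 pm

(Intermediate values are shown rounded; full precision is carried through to the final answer.)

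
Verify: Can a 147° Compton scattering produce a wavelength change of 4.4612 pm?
Yes, consistent

Calculate the expected shift for θ = 147°:

Δλ_expected = λ_C(1 - cos(147°))
Δλ_expected = 2.4263 × (1 - cos(147°))
Δλ_expected = 2.4263 × 1.8387
Δλ_expected = 4.4612 pm

Given shift: 4.4612 pm
Expected shift: 4.4612 pm
Difference: 0.0000 pm

The values match. This is consistent with Compton scattering at the stated angle.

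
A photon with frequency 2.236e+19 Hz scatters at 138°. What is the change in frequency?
5.362e+18 Hz (decrease)

Convert frequency to wavelength (c = 299792458 m/s):
λ₀ = c/f₀ = 299792458/2.236e+19 = 1.3407534e-11 m = 13.4075 pm

Calculate Compton shift:
Δλ = λ_C(1 - cos(138°)) = 4.2294 pm

Final wavelength:
λ' = λ₀ + Δλ = 13.4075 + 4.2294 = 17.6369 pm

Final frequency:
f' = c/λ' = 299792458/1.7636944e-11 = 1.6997982e+19 Hz

Frequency shift (decrease):
Δf = f₀ - f' = 2.236e+19 - 1.6997982e+19 = 5.362e+18 Hz

(Intermediate values are shown rounded; full precision is carried through to the final answer.)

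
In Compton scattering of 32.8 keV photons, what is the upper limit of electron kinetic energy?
3.7317 keV

Maximum energy transfer occurs at θ = 180° (backscattering).

Initial photon: E₀ = 32.8 keV → λ₀ = 37.8001 pm

Maximum Compton shift (at 180°):
Δλ_max = 2λ_C = 2 × 2.4263 = 4.8526 pm

Final wavelength:
λ' = 37.8001 + 4.8526 = 42.6527 pm

Minimum photon energy (maximum energy to electron):
E'_min = hc/λ' = 29.0683 keV

Maximum electron kinetic energy:
K_max = E₀ - E'_min = 32.8000 - 29.0683 = 3.7317 keV

(Intermediate values are shown rounded; full precision is carried through to the final answer.)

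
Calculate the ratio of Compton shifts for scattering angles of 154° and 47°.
154° produces the larger shift by a factor of 5.971

Calculate both shifts using Δλ = λ_C(1 - cos θ):

For θ₁ = 47°:
Δλ₁ = 2.4263 × (1 - cos(47°))
Δλ₁ = 2.4263 × 0.3180
Δλ₁ = 0.7716 pm

For θ₂ = 154°:
Δλ₂ = 2.4263 × (1 - cos(154°))
Δλ₂ = 2.4263 × 1.8988
Δλ₂ = 4.6071 pm

The 154° angle produces the larger shift.
Ratio: 4.6071/0.7716 = 5.971

(Intermediate values are shown rounded; full precision is carried through to the final answer.)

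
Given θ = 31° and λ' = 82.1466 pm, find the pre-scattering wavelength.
81.8000 pm

From λ' = λ + Δλ, we have λ = λ' - Δλ

First calculate the Compton shift:
Δλ = λ_C(1 - cos θ)
Δλ = 2.4263 × (1 - cos(31°))
Δλ = 2.4263 × 0.1428
Δλ = 0.3466 pm

Initial wavelength:
λ = λ' - Δλ
λ = 82.1466 - 0.3466
λ = 81.8000 pm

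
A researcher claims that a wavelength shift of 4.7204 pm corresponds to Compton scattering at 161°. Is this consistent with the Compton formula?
Yes, consistent

Calculate the expected shift for θ = 161°:

Δλ_expected = λ_C(1 - cos(161°))
Δλ_expected = 2.4263 × (1 - cos(161°))
Δλ_expected = 2.4263 × 1.9455
Δλ_expected = 4.7204 pm

Given shift: 4.7204 pm
Expected shift: 4.7204 pm
Difference: 0.0000 pm

The values match. This is consistent with Compton scattering at the stated angle.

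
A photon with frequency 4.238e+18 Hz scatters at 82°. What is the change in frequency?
1.215e+17 Hz (decrease)

Convert frequency to wavelength (c = 299792458 m/s):
λ₀ = c/f₀ = 299792458/4.238e+18 = 7.0739136e-11 m = 70.7391 pm

Calculate Compton shift:
Δλ = λ_C(1 - cos(82°)) = 2.0886 pm

Final wavelength:
λ' = λ₀ + Δλ = 70.7391 + 2.0886 = 72.8278 pm

Final frequency:
f' = c/λ' = 299792458/7.2827769e-11 = 4.1164581e+18 Hz

Frequency shift (decrease):
Δf = f₀ - f' = 4.238e+18 - 4.1164581e+18 = 1.215e+17 Hz

(Intermediate values are shown rounded; full precision is carried through to the final answer.)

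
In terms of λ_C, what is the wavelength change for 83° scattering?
0.8781 λ_C

The Compton shift formula is:
Δλ = λ_C(1 - cos θ)

Dividing both sides by λ_C:
Δλ/λ_C = 1 - cos θ

For θ = 83°:
Δλ/λ_C = 1 - cos(83°)
Δλ/λ_C = 1 - 0.1219
Δλ/λ_C = 0.8781

This means the shift is 0.8781 × λ_C = 2.1306 pm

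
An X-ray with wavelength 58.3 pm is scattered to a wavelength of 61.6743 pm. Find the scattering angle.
113.00°

First find the wavelength shift:
Δλ = λ' - λ = 61.6743 - 58.3 = 3.3743 pm

Using Δλ = λ_C(1 - cos θ), with λ_C = h/(m_e·c) ≈ 2.42631024 pm:
cos θ = 1 - Δλ/λ_C
cos θ = 1 - 3.3743/2.42631024
cos θ = -0.390713

θ = arccos(-0.390713)
θ = 113.00°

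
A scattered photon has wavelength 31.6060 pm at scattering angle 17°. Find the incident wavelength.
31.5000 pm

From λ' = λ + Δλ, we have λ = λ' - Δλ

First calculate the Compton shift:
Δλ = λ_C(1 - cos θ)
Δλ = 2.4263 × (1 - cos(17°))
Δλ = 2.4263 × 0.0437
Δλ = 0.1060 pm

Initial wavelength:
λ = λ' - Δλ
λ = 31.6060 - 0.1060
λ = 31.5000 pm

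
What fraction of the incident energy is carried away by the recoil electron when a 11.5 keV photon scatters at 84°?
0.0198 (or 1.98%)

Calculate initial and final photon energies:

Initial: E₀ = 11.5 keV → λ₀ = 107.8123 pm
Compton shift: Δλ = 2.1727 pm
Final wavelength: λ' = 109.9850 pm
Final energy: E' = 11.2728 keV

Fractional energy loss:
(E₀ - E')/E₀ = (11.5000 - 11.2728)/11.5000
= 0.2272/11.5000
= 0.0198
= 1.98%

(Intermediate values are shown rounded; full precision is carried through to the final answer.)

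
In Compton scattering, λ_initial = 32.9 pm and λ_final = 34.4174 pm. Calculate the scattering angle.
68.00°

First find the wavelength shift:
Δλ = λ' - λ = 34.4174 - 32.9 = 1.5174 pm

Using Δλ = λ_C(1 - cos θ), with λ_C = h/(m_e·c) ≈ 2.42631024 pm:
cos θ = 1 - Δλ/λ_C
cos θ = 1 - 1.5174/2.42631024
cos θ = 0.374606

θ = arccos(0.374606)
θ = 68.00°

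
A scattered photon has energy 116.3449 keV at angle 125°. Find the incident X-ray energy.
181.2999 keV

Convert final energy to wavelength (hc ≈ 1239.842 keV·pm):
λ' = hc/E' = 1239.842 / 116.3449 = 10.6566 pm

Calculate the Compton shift:
Δλ = λ_C(1 - cos(125°))
Δλ = 2.4263 × (1 - cos(125°))
Δλ = 3.8180 pm

Initial wavelength:
λ = λ' - Δλ = 10.6566 - 3.8180 = 6.8386 pm

Initial energy:
E = hc/λ = 1239.842 / 6.8386 = 181.2999 keV

(Intermediate values are shown rounded; full precision is carried through to the final answer.)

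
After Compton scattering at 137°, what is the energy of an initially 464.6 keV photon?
180.4870 keV

First convert energy to wavelength:
λ = hc/E, with hc ≈ 1239.842 keV·pm (i.e. 1239.842 eV·nm)

For E = 464.6 keV = 464600 eV:
λ = 1239.842 keV·pm / 464.6 keV
λ = 2.6686 pm

Calculate the Compton shift:
Δλ = λ_C(1 - cos(137°)) = 2.4263 × 1.7314
Δλ = 4.2008 pm

Final wavelength:
λ' = 2.6686 + 4.2008 = 6.8694 pm

Final energy:
E' = hc/λ' = 1239.842 / 6.8694 = 180.4870 keV

(Intermediate values are shown rounded; full precision is carried through to the final answer.)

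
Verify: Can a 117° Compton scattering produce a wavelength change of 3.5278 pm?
Yes, consistent

Calculate the expected shift for θ = 117°:

Δλ_expected = λ_C(1 - cos(117°))
Δλ_expected = 2.4263 × (1 - cos(117°))
Δλ_expected = 2.4263 × 1.4540
Δλ_expected = 3.5278 pm

Given shift: 3.5278 pm
Expected shift: 3.5278 pm
Difference: 0.0000 pm

The values match. This is consistent with Compton scattering at the stated angle.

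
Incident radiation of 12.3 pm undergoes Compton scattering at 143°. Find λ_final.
16.6640 pm

Using the Compton scattering formula:
λ' = λ + Δλ = λ + λ_C(1 - cos θ)

Given:
- Initial wavelength λ = 12.3 pm
- Scattering angle θ = 143°
- Compton wavelength λ_C ≈ 2.4263 pm

Calculate the shift:
Δλ = 2.4263 × (1 - cos(143°))
Δλ = 2.4263 × 1.7986
Δλ = 4.3640 pm

Final wavelength:
λ' = 12.3 + 4.3640 = 16.6640 pm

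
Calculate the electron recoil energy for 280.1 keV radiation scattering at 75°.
80.9210 keV

By energy conservation: K_e = E_initial - E_final

First find the scattered photon energy:
Initial wavelength: λ = hc/E = 4.4264 pm
Compton shift: Δλ = λ_C(1 - cos(75°)) = 1.7983 pm
Final wavelength: λ' = 4.4264 + 1.7983 = 6.2248 pm
Final photon energy: E' = hc/λ' = 199.1790 keV

Electron kinetic energy:
K_e = E - E' = 280.1000 - 199.1790 = 80.9210 keV

(Intermediate values are shown rounded; full precision is carried through to the final answer.)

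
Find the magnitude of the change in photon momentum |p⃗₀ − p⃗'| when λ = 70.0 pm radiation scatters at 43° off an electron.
6.9069e-24 kg·m/s

Photon momentum magnitude is p = h/λ.

Initial momentum:
p₀ = h/λ = 6.6261e-34/7.0000e-11 = 9.4658e-24 kg·m/s

After scattering:
λ' = λ + Δλ = 70.0 + 0.6518 = 70.6518 pm
p' = h/λ' = 6.6261e-34/7.0652e-11 = 9.3785e-24 kg·m/s

Momentum is a vector; the scattered photon's direction makes angle θ = 43° with the incident direction. The magnitude of the vector change Δp⃗ = p⃗₀ − p⃗' is found from the law of cosines:
|Δp⃗|² = p₀² + p'² − 2p₀p'cos θ
|Δp⃗|² = (9.4658e-24)² + (9.3785e-24)² − 2·9.4658e-24·9.3785e-24·cos(43°)
|Δp⃗| = 6.9069e-24 kg·m/s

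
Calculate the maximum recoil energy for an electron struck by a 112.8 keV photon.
34.5475 keV

Maximum energy transfer occurs at θ = 180° (backscattering).

Initial photon: E₀ = 112.8 keV → λ₀ = 10.9915 pm

Maximum Compton shift (at 180°):
Δλ_max = 2λ_C = 2 × 2.4263 = 4.8526 pm

Final wavelength:
λ' = 10.9915 + 4.8526 = 15.8441 pm

Minimum photon energy (maximum energy to electron):
E'_min = hc/λ' = 78.2525 keV

Maximum electron kinetic energy:
K_max = E₀ - E'_min = 112.8000 - 78.2525 = 34.5475 keV

(Intermediate values are shown rounded; full precision is carried through to the final answer.)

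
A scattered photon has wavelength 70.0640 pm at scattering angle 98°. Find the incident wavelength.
67.3000 pm

From λ' = λ + Δλ, we have λ = λ' - Δλ

First calculate the Compton shift:
Δλ = λ_C(1 - cos θ)
Δλ = 2.4263 × (1 - cos(98°))
Δλ = 2.4263 × 1.1392
Δλ = 2.7640 pm

Initial wavelength:
λ = λ' - Δλ
λ = 70.0640 - 2.7640
λ = 67.3000 pm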